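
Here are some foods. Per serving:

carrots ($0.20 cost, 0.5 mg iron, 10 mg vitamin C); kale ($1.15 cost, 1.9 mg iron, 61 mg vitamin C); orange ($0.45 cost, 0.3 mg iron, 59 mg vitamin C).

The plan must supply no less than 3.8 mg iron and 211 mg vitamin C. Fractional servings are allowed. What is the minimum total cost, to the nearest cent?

$2.36

At the optimum either one food covers both requirements or two foods hit both targets exactly; no other combination can be cheaper.
carrots only: max(3.8/0.5, 211/10) = 21.1 servings → $4.22.
kale only: max(3.8/1.9, 211/61) = 3.459 servings → $3.98.
orange only: max(3.8/0.3, 211/59) = 12.67 servings → $5.70.
carrots + kale: the both-tight solution has a negative serving — not a feasible corner.
carrots + orange with both tight: 6.072 servings and 2.547 servings → $2.36.
kale + orange with both tight: 1.715 servings and 1.803 servings → $2.78.
The minimum over all feasible corners is $2.36.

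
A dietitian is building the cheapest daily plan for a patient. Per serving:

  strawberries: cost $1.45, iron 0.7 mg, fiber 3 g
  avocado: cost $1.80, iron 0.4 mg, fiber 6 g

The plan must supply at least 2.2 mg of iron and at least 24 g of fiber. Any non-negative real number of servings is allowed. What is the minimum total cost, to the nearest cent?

Compare the cost at each extreme point of the feasible region.
strawberries only: max(2.2/0.7, 24/3) = 8 servings → $11.60.
avocado only: max(2.2/0.4, 24/6) = 5.5 servings → $9.90.
strawberries + avocado with both tight: 1.2 servings and 3.4 servings → $7.86.
So the least-cost plan costs $7.86.

$7.86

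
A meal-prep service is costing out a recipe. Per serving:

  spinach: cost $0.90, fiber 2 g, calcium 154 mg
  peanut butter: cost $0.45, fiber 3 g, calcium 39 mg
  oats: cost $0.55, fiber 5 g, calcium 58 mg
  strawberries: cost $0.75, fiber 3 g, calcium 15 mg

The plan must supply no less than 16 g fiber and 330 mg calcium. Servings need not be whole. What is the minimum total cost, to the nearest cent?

$2.51

With two linear requirements the optimum uses one or two foods; enumerate the corners.
spinach only: max(16/2, 330/154) = 8 servings → $7.20.
peanut butter only: max(16/3, 330/39) = 8.462 servings → $3.81.
oats only: max(16/5, 330/58) = 5.69 servings → $3.13.
strawberries only: max(16/3, 330/15) = 22 servings → $16.50.
spinach + peanut butter with both tight: 0.9531 servings and 4.698 servings → $2.97.
spinach + oats with both tight: 1.104 servings and 2.758 servings → $2.51.
spinach + strawberries with both tight: 1.736 servings and 4.176 servings → $4.69.
peanut butter + oats: the both-tight solution has a negative serving — not a feasible corner.
peanut butter + strawberries with both targets exact would need a negative amount; discard.
oats + strawberries: intersection lies outside the first quadrant.
So the least-cost plan costs $2.51.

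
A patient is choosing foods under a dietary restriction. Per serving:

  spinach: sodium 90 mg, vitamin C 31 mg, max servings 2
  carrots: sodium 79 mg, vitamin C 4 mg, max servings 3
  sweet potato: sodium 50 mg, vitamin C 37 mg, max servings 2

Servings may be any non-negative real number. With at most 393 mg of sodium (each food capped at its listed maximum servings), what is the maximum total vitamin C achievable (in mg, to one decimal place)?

Vitamin C per mg sodium: sweet potato 0.74, spinach 0.3444, carrots 0.05063.
Take 2 servings of sweet potato: uses 100 mg sodium, +74.0 mg vitamin C (running total 74.0 mg).
Take 2 servings of spinach: uses 180 mg sodium, +62.0 mg vitamin C (running total 136.0 mg).
Take 1.43 servings of carrots: uses 113 mg sodium, +5.7 mg vitamin C (running total 141.7 mg).
Greedy by best ratio exhausts the sodium allowance optimally: 141.7 mg.

141.7 mg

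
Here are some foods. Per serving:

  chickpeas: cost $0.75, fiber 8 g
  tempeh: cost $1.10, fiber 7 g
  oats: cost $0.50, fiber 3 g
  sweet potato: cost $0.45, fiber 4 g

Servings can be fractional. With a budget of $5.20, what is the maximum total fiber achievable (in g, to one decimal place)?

Fiber per dollar: chickpeas 10.67, sweet potato 8.889, tempeh 6.364, oats 6.
With no serving limits, spend the whole cost allowance on chickpeas: $5.20 / $0.75 × 8 g = 55.5 g.

55.5 g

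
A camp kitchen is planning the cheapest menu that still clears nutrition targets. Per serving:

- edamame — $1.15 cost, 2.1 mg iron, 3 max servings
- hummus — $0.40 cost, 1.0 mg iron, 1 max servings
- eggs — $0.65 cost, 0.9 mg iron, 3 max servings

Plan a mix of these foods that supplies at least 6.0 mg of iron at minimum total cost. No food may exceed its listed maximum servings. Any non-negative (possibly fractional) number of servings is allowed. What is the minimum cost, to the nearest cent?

$3.14

Cost per mg of iron: hummus $0.4000, edamame $0.5476, eggs $0.7222.
Take 1 serving of hummus: +1.0 mg iron for $0.40 (total $0.40, still need 5.0 mg).
Take 2.381 servings of edamame: +5.0 mg iron for $2.74 (total $3.14, still need 0.0 mg).
Greedy by cheapest-per-mg is optimal for a single linear constraint, so the minimum cost is $3.14.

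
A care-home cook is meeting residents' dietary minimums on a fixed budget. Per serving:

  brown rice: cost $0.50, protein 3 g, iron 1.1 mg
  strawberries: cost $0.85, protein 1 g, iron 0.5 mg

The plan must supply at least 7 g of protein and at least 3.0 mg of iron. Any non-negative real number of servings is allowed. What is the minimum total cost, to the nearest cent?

An LP optimum is at a vertex; with two nutrient constraints at most two foods are used. Check each candidate.
brown rice only: max(7/3, 3.0/1.1) = 2.727 servings → $1.36.
strawberries only: max(7/1, 3.0/0.5) = 7 servings → $5.95.
brown rice + strawberries with both tight: 1.25 servings and 3.25 servings → $3.39.
The minimum over all feasible corners is $1.36.

$1.36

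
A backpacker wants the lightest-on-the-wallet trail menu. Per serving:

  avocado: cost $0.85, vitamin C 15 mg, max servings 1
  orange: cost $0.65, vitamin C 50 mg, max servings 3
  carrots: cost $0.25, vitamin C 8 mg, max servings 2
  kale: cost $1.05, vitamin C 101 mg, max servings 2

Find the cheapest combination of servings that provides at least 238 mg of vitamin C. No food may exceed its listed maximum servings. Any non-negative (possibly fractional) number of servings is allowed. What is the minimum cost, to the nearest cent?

$2.57

Cost per mg of vitamin C: kale $0.0104, orange $0.0130, carrots $0.0312, avocado $0.0567.
Take 2 servings of kale: +202.0 mg vitamin C for $2.10 (total $2.10, still need 36.0 mg).
Take 0.72 servings of orange: +36.0 mg vitamin C for $0.47 (total $2.57, still need 0.0 mg).
Greedy by cheapest-per-mg is optimal for a single linear constraint, so the minimum cost is $2.57.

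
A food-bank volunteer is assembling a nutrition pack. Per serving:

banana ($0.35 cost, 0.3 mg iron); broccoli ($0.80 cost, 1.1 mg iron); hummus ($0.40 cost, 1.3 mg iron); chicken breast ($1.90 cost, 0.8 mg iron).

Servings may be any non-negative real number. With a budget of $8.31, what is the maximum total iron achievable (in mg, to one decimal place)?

Iron per dollar: hummus 3.25, broccoli 1.375, banana 0.8571, chicken breast 0.4211.
With no serving limits, spend the whole cost allowance on hummus: $8.31 / $0.40 × 1.3 mg = 27.0 mg.

27.0 mg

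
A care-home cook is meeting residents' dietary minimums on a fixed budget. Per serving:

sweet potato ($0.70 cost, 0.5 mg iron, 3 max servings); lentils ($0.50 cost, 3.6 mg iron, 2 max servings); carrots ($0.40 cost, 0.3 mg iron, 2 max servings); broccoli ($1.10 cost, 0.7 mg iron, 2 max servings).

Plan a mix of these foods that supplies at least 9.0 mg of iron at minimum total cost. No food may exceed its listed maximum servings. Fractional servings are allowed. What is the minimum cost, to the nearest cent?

Cost per mg of iron: lentils $0.1389, carrots $1.3333, sweet potato $1.4000, broccoli $1.5714.
Take 2 servings of lentils: +7.2 mg iron for $1.00 (total $1.00, still need 1.8 mg).
Take 2 servings of carrots: +0.6 mg iron for $0.80 (total $1.80, still need 1.2 mg).
Take 2.4 servings of sweet potato: +1.2 mg iron for $1.68 (total $3.48, still need 0.0 mg).
Filling from the cheapest source first is optimal under one linear minimum: $3.48.

$3.48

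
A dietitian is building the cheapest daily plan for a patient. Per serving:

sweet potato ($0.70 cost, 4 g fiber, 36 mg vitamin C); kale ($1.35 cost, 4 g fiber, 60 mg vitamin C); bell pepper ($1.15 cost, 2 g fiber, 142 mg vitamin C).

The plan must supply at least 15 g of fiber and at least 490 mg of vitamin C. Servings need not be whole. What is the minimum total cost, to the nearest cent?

$4.92

With two linear requirements the optimum uses one or two foods; enumerate the corners.
sweet potato only: max(15/4, 490/36) = 13.61 servings → $9.53.
kale only: max(15/4, 490/60) = 8.167 servings → $11.03.
bell pepper only: max(15/2, 490/142) = 7.5 servings → $8.62.
sweet potato + kale: intersection lies outside the first quadrant.
sweet potato + bell pepper with both tight: 2.319 servings and 2.863 servings → $4.92.
kale + bell pepper with both tight: 2.567 servings and 2.366 servings → $6.19.
Cheapest feasible corner: $4.92.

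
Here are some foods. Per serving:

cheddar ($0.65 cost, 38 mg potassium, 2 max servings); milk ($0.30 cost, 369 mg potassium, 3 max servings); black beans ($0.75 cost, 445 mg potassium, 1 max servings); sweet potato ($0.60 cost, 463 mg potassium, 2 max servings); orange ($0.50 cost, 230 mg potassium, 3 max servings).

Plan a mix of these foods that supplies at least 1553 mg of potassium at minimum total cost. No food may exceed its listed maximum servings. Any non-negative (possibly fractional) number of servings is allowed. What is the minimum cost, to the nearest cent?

$1.48

Cost per mg of potassium: milk $0.0008, sweet potato $0.0013, black beans $0.0017, orange $0.0022, cheddar $0.0171.
Take 3 servings of milk: +1107.0 mg potassium for $0.90 (total $0.90, still need 446.0 mg).
Take 0.9633 servings of sweet potato: +446.0 mg potassium for $0.58 (total $1.48, still need 0.0 mg).
Filling from the cheapest source first is optimal under one linear minimum: $1.48.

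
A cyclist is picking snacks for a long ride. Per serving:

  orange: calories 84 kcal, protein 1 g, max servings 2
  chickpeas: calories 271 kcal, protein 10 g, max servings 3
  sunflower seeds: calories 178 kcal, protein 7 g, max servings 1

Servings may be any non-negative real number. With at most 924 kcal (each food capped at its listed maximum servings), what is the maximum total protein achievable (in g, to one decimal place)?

Protein per kcal: sunflower seeds 0.03933, chickpeas 0.0369, orange 0.0119.
Take 1 serving of sunflower seeds: uses 178 kcal, +7.0 g protein (running total 7.0 g).
Take 2.753 servings of chickpeas: uses 746 kcal, +27.5 g protein (running total 34.5 g).
Greedy by best ratio exhausts the calories allowance optimally: 34.5 g.

34.5 g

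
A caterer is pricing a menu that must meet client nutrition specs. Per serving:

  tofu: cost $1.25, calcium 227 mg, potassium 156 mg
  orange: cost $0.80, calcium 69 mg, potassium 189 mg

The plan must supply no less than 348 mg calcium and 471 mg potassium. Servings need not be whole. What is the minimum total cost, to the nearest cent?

$2.60

tofu only: max(348/227, 471/156) = 3.019 servings → $3.77.
orange only: max(348/69, 471/189) = 5.043 servings → $4.03.
tofu + orange with both tight: 1.035 servings and 1.638 servings → $2.60.
So the least-cost plan costs $2.60.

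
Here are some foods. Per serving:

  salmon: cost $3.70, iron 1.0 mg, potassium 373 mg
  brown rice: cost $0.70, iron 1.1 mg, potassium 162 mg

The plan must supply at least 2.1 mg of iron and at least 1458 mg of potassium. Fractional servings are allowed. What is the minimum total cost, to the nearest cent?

$6.30

The cheapest plan sits at a corner of the feasible region — with two constraints it uses at most two foods.
salmon only: max(2.1/1.0, 1458/373) = 3.909 servings → $14.46.
brown rice only: max(2.1/1.1, 1458/162) = 9 servings → $6.30.
salmon + brown rice: the both-tight solution has a negative serving — not a feasible corner.
Cheapest feasible corner: $6.30.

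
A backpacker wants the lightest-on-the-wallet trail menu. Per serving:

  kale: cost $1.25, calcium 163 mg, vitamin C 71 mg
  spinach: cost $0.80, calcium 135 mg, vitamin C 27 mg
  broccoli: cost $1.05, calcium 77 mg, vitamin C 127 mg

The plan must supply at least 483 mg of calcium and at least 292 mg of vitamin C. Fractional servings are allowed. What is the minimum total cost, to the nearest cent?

$3.90

Two binding constraints pin down two serving amounts, so the optimal mix uses at most two foods. The candidates are each food alone (scaled to the tighter of calcium/vitamin C) and each pair with both constraints tight.
kale only: max(483/163, 292/71) = 4.113 servings → $5.14.
spinach only: max(483/135, 292/27) = 10.81 servings → $8.65.
broccoli only: max(483/77, 292/127) = 6.273 servings → $6.59.
kale + spinach with both targets exact would need a negative amount; discard.
kale + broccoli with both tight: 2.551 servings and 0.8732 servings → $4.11.
spinach + broccoli with both tight: 2.579 servings and 1.751 servings → $3.90.
Cheapest feasible corner: $3.90.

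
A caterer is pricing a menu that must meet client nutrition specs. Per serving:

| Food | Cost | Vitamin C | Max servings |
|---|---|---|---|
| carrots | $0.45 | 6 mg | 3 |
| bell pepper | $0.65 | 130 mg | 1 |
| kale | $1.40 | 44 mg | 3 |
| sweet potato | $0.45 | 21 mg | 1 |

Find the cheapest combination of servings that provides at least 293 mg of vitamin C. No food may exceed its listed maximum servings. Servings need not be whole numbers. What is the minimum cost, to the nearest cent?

$6.05

Cost per mg of vitamin C: bell pepper $0.0050, sweet potato $0.0214, kale $0.0318, carrots $0.0750.
Take 1 serving of bell pepper: +130.0 mg vitamin C for $0.65 (total $0.65, still need 163.0 mg).
Take 1 serving of sweet potato: +21.0 mg vitamin C for $0.45 (total $1.10, still need 142.0 mg).
Take 3 servings of kale: +132.0 mg vitamin C for $4.20 (total $5.30, still need 10.0 mg).
Take 1.667 servings of carrots: +10.0 mg vitamin C for $0.75 (total $6.05, still need 0.0 mg).
Filling from the cheapest source first is optimal under one linear minimum: $6.05.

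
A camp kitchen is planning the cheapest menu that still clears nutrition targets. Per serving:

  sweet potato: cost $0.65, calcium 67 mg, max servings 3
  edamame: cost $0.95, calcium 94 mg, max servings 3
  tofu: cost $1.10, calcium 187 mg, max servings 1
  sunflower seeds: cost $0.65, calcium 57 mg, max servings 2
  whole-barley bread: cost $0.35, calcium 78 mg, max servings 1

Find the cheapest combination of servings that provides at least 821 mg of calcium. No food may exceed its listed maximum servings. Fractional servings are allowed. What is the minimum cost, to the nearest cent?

Cost per mg of calcium: whole-barley bread $0.0045, tofu $0.0059, sweet potato $0.0097, edamame $0.0101, sunflower seeds $0.0114.
Take 1 serving of whole-barley bread: +78.0 mg calcium for $0.35 (total $0.35, still need 743.0 mg).
Take 1 serving of tofu: +187.0 mg calcium for $1.10 (total $1.45, still need 556.0 mg).
Take 3 servings of sweet potato: +201.0 mg calcium for $1.95 (total $3.40, still need 355.0 mg).
Take 3 servings of edamame: +282.0 mg calcium for $2.85 (total $6.25, still need 73.0 mg).
Take 1.281 servings of sunflower seeds: +73.0 mg calcium for $0.83 (total $7.08, still need 0.0 mg).
Greedy by cheapest-per-mg is optimal for a single linear constraint, so the minimum cost is $7.08.

$7.08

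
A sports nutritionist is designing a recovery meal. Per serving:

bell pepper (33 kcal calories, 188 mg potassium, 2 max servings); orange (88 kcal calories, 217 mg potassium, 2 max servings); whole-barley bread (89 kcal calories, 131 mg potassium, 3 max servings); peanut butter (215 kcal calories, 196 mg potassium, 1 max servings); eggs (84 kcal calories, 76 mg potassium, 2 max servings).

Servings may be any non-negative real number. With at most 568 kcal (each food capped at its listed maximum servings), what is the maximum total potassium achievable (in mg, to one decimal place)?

1256.8 mg

Potassium per kcal: bell pepper 5.697, orange 2.466, whole-barley bread 1.472, peanut butter 0.9116, eggs 0.9048.
Take 2 servings of bell pepper: uses 66 kcal, +376.0 mg potassium (running total 376.0 mg).
Take 2 servings of orange: uses 176 kcal, +434.0 mg potassium (running total 810.0 mg).
Take 3 servings of whole-barley bread: uses 267 kcal, +393.0 mg potassium (running total 1203.0 mg).
Take 0.2744 servings of peanut butter: uses 59 kcal, +53.8 mg potassium (running total 1256.8 mg).
Filling greedily by potassium-per-kcal is optimal for one linear limit, giving 1256.8 mg.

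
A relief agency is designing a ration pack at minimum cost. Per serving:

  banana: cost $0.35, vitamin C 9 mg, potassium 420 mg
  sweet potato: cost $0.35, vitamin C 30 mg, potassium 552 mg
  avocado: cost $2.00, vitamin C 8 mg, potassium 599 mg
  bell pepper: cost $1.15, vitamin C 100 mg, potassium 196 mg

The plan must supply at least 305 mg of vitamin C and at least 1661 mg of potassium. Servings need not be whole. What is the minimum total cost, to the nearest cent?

$3.52

banana only: max(305/9, 1661/420) = 33.89 servings → $11.86.
sweet potato only: max(305/30, 1661/552) = 10.17 servings → $3.56.
avocado only: max(305/8, 1661/599) = 38.12 servings → $76.25.
bell pepper only: max(305/100, 1661/196) = 8.474 servings → $9.75.
banana + sweet potato: intersection lies outside the first quadrant.
banana + avocado: intersection lies outside the first quadrant.
banana + bell pepper with both tight: 2.642 servings and 2.812 servings → $4.16.
sweet potato + avocado: the both-tight solution has a negative serving — not a feasible corner.
sweet potato + bell pepper with both tight: 2.156 servings and 2.403 servings → $3.52.
avocado + bell pepper with both tight: 1.823 servings and 2.904 servings → $6.99.
Cheapest feasible corner: $3.52.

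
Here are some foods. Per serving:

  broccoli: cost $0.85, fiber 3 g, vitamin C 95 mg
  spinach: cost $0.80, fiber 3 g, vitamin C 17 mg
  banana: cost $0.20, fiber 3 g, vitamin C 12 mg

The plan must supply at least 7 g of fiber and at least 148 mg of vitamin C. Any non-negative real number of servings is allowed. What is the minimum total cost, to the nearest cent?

$1.41

broccoli only: max(7/3, 148/95) = 2.333 servings → $1.98.
spinach only: max(7/3, 148/17) = 8.706 servings → $6.96.
banana only: max(7/3, 148/12) = 12.33 servings → $2.47.
broccoli + spinach with both tight: 1.389 servings and 0.9444 servings → $1.94.
broccoli + banana with both tight: 1.446 servings and 0.8876 servings → $1.41.
spinach + banana: the both-tight solution has a negative serving — not a feasible corner.
Cheapest feasible corner: $1.41.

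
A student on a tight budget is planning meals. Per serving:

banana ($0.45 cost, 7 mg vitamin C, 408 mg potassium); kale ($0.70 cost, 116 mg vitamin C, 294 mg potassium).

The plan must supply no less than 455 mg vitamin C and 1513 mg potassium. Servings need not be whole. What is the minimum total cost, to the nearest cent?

Minimising a linear cost over {vitamin C ≥ 455, potassium ≥ 1513, servings ≥ 0} — the optimum is at a vertex, using one or two foods.
banana only: max(455/7, 1513/408) = 65 servings → $29.25.
kale only: max(455/116, 1513/294) = 5.146 servings → $3.60.
banana + kale with both tight: 0.922 servings and 3.867 servings → $3.12.
Cheapest feasible corner: $3.12.

$3.12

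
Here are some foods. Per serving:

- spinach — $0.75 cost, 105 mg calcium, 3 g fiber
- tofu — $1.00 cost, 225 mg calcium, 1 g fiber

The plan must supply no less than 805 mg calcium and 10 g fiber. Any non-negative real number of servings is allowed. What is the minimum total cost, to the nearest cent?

$4.30

spinach only: max(805/105, 10/3) = 7.667 servings → $5.75.
tofu only: max(805/225, 10/1) = 10 servings → $10.00.
spinach + tofu with both tight: 2.535 servings and 2.395 servings → $4.30.
The minimum over all feasible corners is $4.30.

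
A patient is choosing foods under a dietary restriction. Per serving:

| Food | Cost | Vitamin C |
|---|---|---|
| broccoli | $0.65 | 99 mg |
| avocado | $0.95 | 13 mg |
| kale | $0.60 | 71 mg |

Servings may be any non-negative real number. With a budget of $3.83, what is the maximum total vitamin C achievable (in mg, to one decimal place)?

583.3 mg

Vitamin C per dollar: broccoli 152.3, kale 118.3, avocado 13.68.
With no serving limits, spend the whole cost allowance on broccoli: $3.83 / $0.65 × 99 mg = 583.3 mg.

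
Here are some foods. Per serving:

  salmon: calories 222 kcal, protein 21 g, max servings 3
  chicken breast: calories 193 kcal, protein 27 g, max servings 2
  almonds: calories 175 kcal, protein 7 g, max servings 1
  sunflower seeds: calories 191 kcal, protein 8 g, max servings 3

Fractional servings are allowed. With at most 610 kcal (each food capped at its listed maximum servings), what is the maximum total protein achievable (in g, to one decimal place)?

Protein per kcal: chicken breast 0.1399, salmon 0.09459, sunflower seeds 0.04188, almonds 0.04.
Take 2 servings of chicken breast: uses 386 kcal, +54.0 g protein (running total 54.0 g).
Take 1.009 servings of salmon: uses 224 kcal, +21.2 g protein (running total 75.2 g).
Filling greedily by protein-per-kcal is optimal for one linear limit, giving 75.2 g.

75.2 g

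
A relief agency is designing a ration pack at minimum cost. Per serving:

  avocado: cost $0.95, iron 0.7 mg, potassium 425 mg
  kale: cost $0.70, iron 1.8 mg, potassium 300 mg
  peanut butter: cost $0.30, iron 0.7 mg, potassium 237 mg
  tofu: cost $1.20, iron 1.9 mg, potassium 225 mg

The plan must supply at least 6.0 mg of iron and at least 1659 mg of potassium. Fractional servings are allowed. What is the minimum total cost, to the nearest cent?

$2.49

Two binding constraints pin down two serving amounts, so the optimal mix uses at most two foods. The candidates are each food alone (scaled to the tighter of iron/potassium) and each pair with both constraints tight.
avocado only: max(6.0/0.7, 1659/425) = 8.571 servings → $8.14.
kale only: max(6.0/1.8, 1659/300) = 5.53 servings → $3.87.
peanut butter only: max(6.0/0.7, 1659/237) = 8.571 servings → $2.57.
tofu only: max(6.0/1.9, 1659/225) = 7.373 servings → $8.85.
avocado + kale with both tight: 2.137 servings and 2.502 servings → $3.78.
avocado + peanut butter: intersection lies outside the first quadrant.
avocado + tofu with both tight: 2.772 servings and 2.136 servings → $5.20.
kale + peanut butter with both tight: 1.204 servings and 5.476 servings → $2.49.
kale + tofu with both targets exact would need a negative amount; discard.
peanut butter + tofu with both tight: 6.155 servings and 0.8904 servings → $2.91.
Cheapest feasible corner: $2.49.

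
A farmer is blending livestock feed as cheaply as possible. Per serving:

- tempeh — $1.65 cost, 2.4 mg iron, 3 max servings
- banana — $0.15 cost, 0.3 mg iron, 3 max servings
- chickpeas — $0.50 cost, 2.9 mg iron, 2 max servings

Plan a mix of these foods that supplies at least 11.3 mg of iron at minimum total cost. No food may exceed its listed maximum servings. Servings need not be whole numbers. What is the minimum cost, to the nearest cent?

$4.61

Cost per mg of iron: chickpeas $0.1724, banana $0.5000, tempeh $0.6875.
Take 2 servings of chickpeas: +5.8 mg iron for $1.00 (total $1.00, still need 5.5 mg).
Take 3 servings of banana: +0.9 mg iron for $0.45 (total $1.45, still need 4.6 mg).
Take 1.917 servings of tempeh: +4.6 mg iron for $3.16 (total $4.61, still need 0.0 mg).
Filling from the cheapest source first is optimal under one linear minimum: $4.61.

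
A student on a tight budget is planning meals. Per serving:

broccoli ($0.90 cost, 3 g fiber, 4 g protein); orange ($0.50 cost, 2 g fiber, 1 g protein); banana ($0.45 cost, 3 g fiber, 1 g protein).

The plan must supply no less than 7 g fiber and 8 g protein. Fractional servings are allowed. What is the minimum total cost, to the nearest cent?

$1.90

A basic optimal solution has at most two foods positive. Try each food alone and each pair with both targets met exactly.
broccoli only: max(7/3, 8/4) = 2.333 servings → $2.10.
orange only: max(7/2, 8/1) = 8 servings → $4.00.
banana only: max(7/3, 8/1) = 8 servings → $3.60.
broccoli + orange with both tight: 1.8 servings and 0.8 servings → $2.02.
broccoli + banana with both tight: 1.889 servings and 0.4444 servings → $1.90.
orange + banana: the both-tight solution has a negative serving — not a feasible corner.
The minimum over all feasible corners is $1.90.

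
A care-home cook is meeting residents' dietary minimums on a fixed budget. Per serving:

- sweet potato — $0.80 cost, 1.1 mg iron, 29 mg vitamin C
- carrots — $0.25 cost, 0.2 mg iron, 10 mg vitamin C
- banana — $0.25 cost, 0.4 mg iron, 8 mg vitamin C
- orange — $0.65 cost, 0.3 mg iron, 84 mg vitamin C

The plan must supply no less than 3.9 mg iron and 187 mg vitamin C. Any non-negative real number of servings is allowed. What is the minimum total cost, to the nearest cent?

Compare the cost at each extreme point of the feasible region.
sweet potato only: max(3.9/1.1, 187/29) = 6.448 servings → $5.16.
carrots only: max(3.9/0.2, 187/10) = 19.5 servings → $4.88.
banana only: max(3.9/0.4, 187/8) = 23.38 servings → $5.84.
orange only: max(3.9/0.3, 187/84) = 13 servings → $8.45.
sweet potato + carrots with both tight: 0.3077 servings and 17.81 servings → $4.70.
sweet potato + banana with both targets exact would need a negative amount; discard.
sweet potato + orange with both tight: 3.244 servings and 1.106 servings → $3.31.
carrots + banana with both tight: 18.17 servings and 0.6667 servings → $4.71.
carrots + orange: intersection lies outside the first quadrant.
banana + orange with both tight: 8.702 servings and 1.397 servings → $3.08.
Cheapest feasible corner: $3.08.

$3.08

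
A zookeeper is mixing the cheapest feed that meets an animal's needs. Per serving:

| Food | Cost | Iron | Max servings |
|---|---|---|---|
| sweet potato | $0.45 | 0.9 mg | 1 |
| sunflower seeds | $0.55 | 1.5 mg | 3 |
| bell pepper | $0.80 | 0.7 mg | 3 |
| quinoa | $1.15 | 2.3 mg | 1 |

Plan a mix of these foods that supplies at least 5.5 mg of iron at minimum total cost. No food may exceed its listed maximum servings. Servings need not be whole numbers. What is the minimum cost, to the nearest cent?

Cost per mg of iron: sunflower seeds $0.3667, sweet potato $0.5000, quinoa $0.5000, bell pepper $1.1429.
Take 3 servings of sunflower seeds: +4.5 mg iron for $1.65 (total $1.65, still need 1.0 mg).
Take 1 serving of sweet potato: +0.9 mg iron for $0.45 (total $2.10, still need 0.1 mg).
Take 0.04348 servings of quinoa: +0.1 mg iron for $0.05 (total $2.15, still need 0.0 mg).
Filling from the cheapest source first is optimal under one linear minimum: $2.15.

$2.15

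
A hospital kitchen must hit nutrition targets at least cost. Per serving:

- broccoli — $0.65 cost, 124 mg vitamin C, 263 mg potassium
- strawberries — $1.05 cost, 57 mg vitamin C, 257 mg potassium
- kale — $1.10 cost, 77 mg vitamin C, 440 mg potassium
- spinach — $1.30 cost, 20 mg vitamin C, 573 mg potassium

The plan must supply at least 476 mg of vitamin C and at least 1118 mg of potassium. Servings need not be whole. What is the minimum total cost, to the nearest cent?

$2.74

Compare the cost at each extreme point of the feasible region.
broccoli only: max(476/124, 1118/263) = 4.251 servings → $2.76.
strawberries only: max(476/57, 1118/257) = 8.351 servings → $8.77.
kale only: max(476/77, 1118/440) = 6.182 servings → $6.80.
spinach only: max(476/20, 1118/573) = 23.8 servings → $30.94.
broccoli + strawberries with both tight: 3.473 servings and 0.7966 servings → $3.09.
broccoli + kale with both tight: 3.595 servings and 0.3919 servings → $2.77.
broccoli + spinach with both tight: 3.806 servings and 0.2043 servings → $2.74.
strawberries + kale with both targets exact would need a negative amount; discard.
strawberries + spinach: intersection lies outside the first quadrant.
kale + spinach: the both-tight solution has a negative serving — not a feasible corner.
So the least-cost plan costs $2.74.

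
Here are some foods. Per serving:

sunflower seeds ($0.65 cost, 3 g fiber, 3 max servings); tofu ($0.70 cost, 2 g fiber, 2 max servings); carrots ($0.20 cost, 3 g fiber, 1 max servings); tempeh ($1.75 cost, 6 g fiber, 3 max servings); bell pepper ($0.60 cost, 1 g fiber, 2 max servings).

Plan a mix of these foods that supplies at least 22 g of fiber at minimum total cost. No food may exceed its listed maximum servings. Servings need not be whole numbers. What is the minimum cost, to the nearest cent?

Cost per g of fiber: carrots $0.0667, sunflower seeds $0.2167, tempeh $0.2917, tofu $0.3500, bell pepper $0.6000.
Take 1 serving of carrots: +3.0 g fiber for $0.20 (total $0.20, still need 19.0 g).
Take 3 servings of sunflower seeds: +9.0 g fiber for $1.95 (total $2.15, still need 10.0 g).
Take 1.667 servings of tempeh: +10.0 g fiber for $2.92 (total $5.07, still need 0.0 g).
Filling from the cheapest source first is optimal under one linear minimum: $5.07.

$5.07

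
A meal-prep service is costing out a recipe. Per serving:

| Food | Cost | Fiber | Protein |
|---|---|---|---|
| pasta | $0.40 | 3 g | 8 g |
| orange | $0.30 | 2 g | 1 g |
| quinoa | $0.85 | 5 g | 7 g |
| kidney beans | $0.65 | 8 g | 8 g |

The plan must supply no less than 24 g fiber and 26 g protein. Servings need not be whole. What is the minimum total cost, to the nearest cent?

$2.01

pasta only: max(24/3, 26/8) = 8 servings → $3.20.
orange only: max(24/2, 26/1) = 26 servings → $7.80.
quinoa only: max(24/5, 26/7) = 4.8 servings → $4.08.
kidney beans only: max(24/8, 26/8) = 3.25 servings → $2.11.
pasta + orange with both tight: 2.154 servings and 8.769 servings → $3.49.
pasta + quinoa: intersection lies outside the first quadrant.
pasta + kidney beans with both tight: 0.4 servings and 2.85 servings → $2.01.
orange + quinoa with both tight: 4.222 servings and 3.111 servings → $3.91.
orange + kidney beans: intersection lies outside the first quadrant.
quinoa + kidney beans with both tight: 1 serving and 2.375 servings → $2.39.
The minimum over all feasible corners is $2.01.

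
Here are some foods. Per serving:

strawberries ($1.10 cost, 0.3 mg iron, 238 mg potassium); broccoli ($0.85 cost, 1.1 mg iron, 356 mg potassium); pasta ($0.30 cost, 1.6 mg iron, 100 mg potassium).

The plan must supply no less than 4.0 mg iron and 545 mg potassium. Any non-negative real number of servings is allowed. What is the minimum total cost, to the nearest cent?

$1.41

With two linear requirements the optimum uses one or two foods; enumerate the corners.
strawberries only: max(4.0/0.3, 545/238) = 13.33 servings → $14.67.
broccoli only: max(4.0/1.1, 545/356) = 3.636 servings → $3.09.
pasta only: max(4.0/1.6, 545/100) = 5.45 servings → $1.64.
strawberries + broccoli with both targets exact would need a negative amount; discard.
strawberries + pasta with both tight: 1.345 servings and 2.248 servings → $2.15.
broccoli + pasta with both tight: 1.027 servings and 1.794 servings → $1.41.
So the least-cost plan costs $1.41.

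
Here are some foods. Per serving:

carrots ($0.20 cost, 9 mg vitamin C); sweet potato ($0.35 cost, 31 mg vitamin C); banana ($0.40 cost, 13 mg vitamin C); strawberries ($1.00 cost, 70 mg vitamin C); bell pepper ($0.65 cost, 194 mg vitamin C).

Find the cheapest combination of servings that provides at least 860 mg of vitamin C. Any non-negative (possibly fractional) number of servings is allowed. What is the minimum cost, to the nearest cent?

$2.88

Cost per mg of vitamin C: bell pepper $0.0034, sweet potato $0.0113, strawberries $0.0143, carrots $0.0222, banana $0.0308.
With no serving limits, use only bell pepper: 860 mg / 194 mg = 4.433 servings × $0.65 = $2.88.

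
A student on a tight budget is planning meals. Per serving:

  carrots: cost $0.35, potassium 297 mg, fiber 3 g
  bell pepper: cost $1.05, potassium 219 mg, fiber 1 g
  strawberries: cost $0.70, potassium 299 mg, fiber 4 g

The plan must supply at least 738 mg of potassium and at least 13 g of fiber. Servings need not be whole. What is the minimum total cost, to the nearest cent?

$1.52

Check every corner: each single food scaled to meet both minima, and each pair solved so both constraints bind.
carrots only: max(738/297, 13/3) = 4.333 servings → $1.52.
bell pepper only: max(738/219, 13/1) = 13 servings → $13.65.
strawberries only: max(738/299, 13/4) = 3.25 servings → $2.27.
carrots + bell pepper: the both-tight solution has a negative serving — not a feasible corner.
carrots + strawberries: the both-tight solution has a negative serving — not a feasible corner.
bell pepper + strawberries: the both-tight solution has a negative serving — not a feasible corner.
So the least-cost plan costs $1.52.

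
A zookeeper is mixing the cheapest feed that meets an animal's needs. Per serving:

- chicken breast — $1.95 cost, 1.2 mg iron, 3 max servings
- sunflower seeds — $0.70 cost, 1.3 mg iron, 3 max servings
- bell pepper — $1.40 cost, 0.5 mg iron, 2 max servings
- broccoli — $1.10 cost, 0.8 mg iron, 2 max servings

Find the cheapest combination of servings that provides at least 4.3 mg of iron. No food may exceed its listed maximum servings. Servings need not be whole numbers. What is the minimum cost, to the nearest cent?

$2.65

Cost per mg of iron: sunflower seeds $0.5385, broccoli $1.3750, chicken breast $1.6250, bell pepper $2.8000.
Take 3 servings of sunflower seeds: +3.9 mg iron for $2.10 (total $2.10, still need 0.4 mg).
Take 0.5 servings of broccoli: +0.4 mg iron for $0.55 (total $2.65, still need 0.0 mg).
Greedy by cheapest-per-mg is optimal for a single linear constraint, so the minimum cost is $2.65.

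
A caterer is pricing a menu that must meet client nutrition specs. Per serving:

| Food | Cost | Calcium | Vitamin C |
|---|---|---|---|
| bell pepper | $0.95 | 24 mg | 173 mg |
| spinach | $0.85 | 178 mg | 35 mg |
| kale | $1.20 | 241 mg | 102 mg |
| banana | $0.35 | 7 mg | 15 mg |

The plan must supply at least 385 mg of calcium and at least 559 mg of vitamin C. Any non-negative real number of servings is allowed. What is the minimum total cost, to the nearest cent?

$3.94

With two linear requirements the optimum uses one or two foods; enumerate the corners.
bell pepper only: max(385/24, 559/173) = 16.04 servings → $15.24.
spinach only: max(385/178, 559/35) = 15.97 servings → $13.58.
kale only: max(385/241, 559/102) = 5.48 servings → $6.58.
banana only: max(385/7, 559/15) = 55 servings → $19.25.
bell pepper + spinach with both tight: 2.872 servings and 1.776 servings → $4.24.
bell pepper + kale with both tight: 2.432 servings and 1.355 servings → $3.94.
bell pepper + banana: intersection lies outside the first quadrant.
spinach + kale: the both-tight solution has a negative serving — not a feasible corner.
spinach + banana with both tight: 0.7678 servings and 35.48 servings → $13.07.
kale + banana with both tight: 0.6418 servings and 32.9 servings → $12.29.
So the least-cost plan costs $3.94.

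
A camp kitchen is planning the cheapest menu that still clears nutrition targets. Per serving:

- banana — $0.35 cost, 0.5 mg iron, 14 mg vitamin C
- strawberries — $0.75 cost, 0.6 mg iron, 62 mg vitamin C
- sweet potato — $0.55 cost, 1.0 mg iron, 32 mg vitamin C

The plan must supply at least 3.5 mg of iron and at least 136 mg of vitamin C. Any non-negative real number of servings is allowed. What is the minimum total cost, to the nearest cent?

$2.16

Minimising a linear cost over {iron ≥ 3.5, vitamin C ≥ 136, servings ≥ 0} — the optimum is at a vertex, using one or two foods.
banana only: max(3.5/0.5, 136/14) = 9.714 servings → $3.40.
strawberries only: max(3.5/0.6, 136/62) = 5.833 servings → $4.38.
sweet potato only: max(3.5/1.0, 136/32) = 4.25 servings → $2.34.
banana + strawberries with both tight: 5.991 servings and 0.8407 servings → $2.73.
banana + sweet potato: intersection lies outside the first quadrant.
strawberries + sweet potato with both tight: 0.5607 servings and 3.164 servings → $2.16.
Cheapest feasible corner: $2.16.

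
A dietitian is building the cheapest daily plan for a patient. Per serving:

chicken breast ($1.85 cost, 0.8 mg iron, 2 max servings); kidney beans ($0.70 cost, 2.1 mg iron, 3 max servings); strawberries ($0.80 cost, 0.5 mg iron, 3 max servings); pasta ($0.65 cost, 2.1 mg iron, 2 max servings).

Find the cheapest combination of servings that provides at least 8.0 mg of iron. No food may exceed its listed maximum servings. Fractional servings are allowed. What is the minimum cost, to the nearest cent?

Cost per mg of iron: pasta $0.3095, kidney beans $0.3333, strawberries $1.6000, chicken breast $2.3125.
Take 2 servings of pasta: +4.2 mg iron for $1.30 (total $1.30, still need 3.8 mg).
Take 1.81 servings of kidney beans: +3.8 mg iron for $1.27 (total $2.57, still need 0.0 mg).
Filling from the cheapest source first is optimal under one linear minimum: $2.57.

$2.57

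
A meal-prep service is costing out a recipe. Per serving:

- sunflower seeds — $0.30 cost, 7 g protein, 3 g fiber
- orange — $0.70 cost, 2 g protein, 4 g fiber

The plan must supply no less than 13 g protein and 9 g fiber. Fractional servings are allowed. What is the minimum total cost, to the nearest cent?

$0.90

A basic optimal solution has at most two foods positive. Try each food alone and each pair with both targets met exactly.
sunflower seeds only: max(13/7, 9/3) = 3 servings → $0.90.
orange only: max(13/2, 9/4) = 6.5 servings → $4.55.
sunflower seeds + orange with both tight: 1.545 servings and 1.091 servings → $1.23.
So the least-cost plan costs $0.90.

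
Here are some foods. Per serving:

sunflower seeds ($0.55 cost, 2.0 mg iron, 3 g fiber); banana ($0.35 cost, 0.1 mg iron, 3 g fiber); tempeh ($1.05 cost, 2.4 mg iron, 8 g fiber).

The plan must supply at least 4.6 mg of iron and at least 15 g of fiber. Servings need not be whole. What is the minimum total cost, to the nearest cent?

$1.98

With two linear requirements the optimum uses one or two foods; enumerate the corners.
sunflower seeds only: max(4.6/2.0, 15/3) = 5 servings → $2.75.
banana only: max(4.6/0.1, 15/3) = 46 servings → $16.10.
tempeh only: max(4.6/2.4, 15/8) = 1.917 servings → $2.01.
sunflower seeds + banana with both tight: 2.158 servings and 2.842 servings → $2.18.
sunflower seeds + tempeh with both tight: 0.09091 servings and 1.841 servings → $1.98.
banana + tempeh with both targets exact would need a negative amount; discard.
The minimum over all feasible corners is $1.98.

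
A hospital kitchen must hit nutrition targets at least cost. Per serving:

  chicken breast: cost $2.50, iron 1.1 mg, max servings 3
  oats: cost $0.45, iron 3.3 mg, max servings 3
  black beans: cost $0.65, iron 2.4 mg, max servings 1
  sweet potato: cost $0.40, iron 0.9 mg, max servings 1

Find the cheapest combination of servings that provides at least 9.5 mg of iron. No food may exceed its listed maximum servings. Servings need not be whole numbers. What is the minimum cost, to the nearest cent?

$1.30

Cost per mg of iron: oats $0.1364, black beans $0.2708, sweet potato $0.4444, chicken breast $2.2727.
Take 2.879 servings of oats: +9.5 mg iron for $1.30 (total $1.30, still need 0.0 mg).
Greedy by cheapest-per-mg is optimal for a single linear constraint, so the minimum cost is $1.30.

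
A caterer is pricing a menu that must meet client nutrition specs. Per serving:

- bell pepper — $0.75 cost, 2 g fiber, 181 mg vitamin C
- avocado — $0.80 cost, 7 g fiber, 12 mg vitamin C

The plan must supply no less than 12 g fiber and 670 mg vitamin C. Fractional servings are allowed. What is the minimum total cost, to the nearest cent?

A basic optimal solution has at most two foods positive. Try each food alone and each pair with both targets met exactly.
bell pepper only: max(12/2, 670/181) = 6 servings → $4.50.
avocado only: max(12/7, 670/12) = 55.83 servings → $44.67.
bell pepper + avocado with both tight: 3.657 servings and 0.6693 servings → $3.28.
So the least-cost plan costs $3.28.

$3.28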